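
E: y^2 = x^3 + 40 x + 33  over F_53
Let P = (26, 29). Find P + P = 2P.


Doubling: s = (3 x1^2 + a) / (2 y1)
s = (3*26^2 + 40) / (2*29) mod 53 = 32
x3 = s^2 - 2 x1 mod 53 = 32^2 - 2*26 = 18
y3 = s (x1 - x3) - y1 mod 53 = 32 * (26 - 18) - 29 = 15

2P = (18, 15)


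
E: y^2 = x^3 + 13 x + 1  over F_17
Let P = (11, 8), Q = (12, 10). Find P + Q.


P != Q, so use the chord formula.
s = (y2 - y1) / (x2 - x1) = (2) / (1) mod 17 = 2
x3 = s^2 - x1 - x2 mod 17 = 2^2 - 11 - 12 = 15
y3 = s (x1 - x3) - y1 mod 17 = 2 * (11 - 15) - 8 = 1

P + Q = (15, 1)


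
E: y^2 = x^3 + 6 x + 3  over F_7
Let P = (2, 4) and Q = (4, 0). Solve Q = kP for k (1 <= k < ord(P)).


Enumerate multiples of P until we hit Q = (4, 0):
  1P = (2, 4)
  2P = (5, 5)
  3P = (4, 0)
Match found at i = 3.

k = 3


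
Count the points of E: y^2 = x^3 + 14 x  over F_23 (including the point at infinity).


For each x in F_23, count y with y^2 = x^3 + 14 x + 0 mod 23:
  x = 0: RHS = 0, y in [0]  -> 1 point(s)
  x = 2: RHS = 13, y in [6, 17]  -> 2 point(s)
  x = 3: RHS = 0, y in [0]  -> 1 point(s)
  x = 6: RHS = 1, y in [1, 22]  -> 2 point(s)
  x = 7: RHS = 4, y in [2, 21]  -> 2 point(s)
  x = 8: RHS = 3, y in [7, 16]  -> 2 point(s)
  x = 9: RHS = 4, y in [2, 21]  -> 2 point(s)
  x = 10: RHS = 13, y in [6, 17]  -> 2 point(s)
  x = 11: RHS = 13, y in [6, 17]  -> 2 point(s)
  x = 18: RHS = 12, y in [9, 14]  -> 2 point(s)
  x = 19: RHS = 18, y in [8, 15]  -> 2 point(s)
  x = 20: RHS = 0, y in [0]  -> 1 point(s)
  x = 22: RHS = 8, y in [10, 13]  -> 2 point(s)
Affine points: 23. Add the point at infinity: total = 24.

#E(F_23) = 24


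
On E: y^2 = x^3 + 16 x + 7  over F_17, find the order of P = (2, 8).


Compute successive multiples of P until we hit O:
  1P = (2, 8)
  2P = (15, 16)
  3P = (4, 13)
  4P = (13, 7)
  5P = (11, 16)
  6P = (5, 12)
  7P = (8, 1)
  8P = (6, 8)
  ... (continuing to 20P)
  20P = O

ord(P) = 20


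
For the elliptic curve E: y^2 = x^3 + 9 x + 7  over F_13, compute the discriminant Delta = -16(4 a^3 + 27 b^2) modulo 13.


4 a^3 + 27 b^2 = 4*9^3 + 27*7^2 = 2916 + 1323 = 4239
Delta = -16 * (4239) = -67824
Delta mod 13 = 10

Delta = 10 (mod 13)


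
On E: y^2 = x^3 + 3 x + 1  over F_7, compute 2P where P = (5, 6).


Doubling: s = (3 x1^2 + a) / (2 y1)
s = (3*5^2 + 3) / (2*6) mod 7 = 3
x3 = s^2 - 2 x1 mod 7 = 3^2 - 2*5 = 6
y3 = s (x1 - x3) - y1 mod 7 = 3 * (5 - 6) - 6 = 5

2P = (6, 5)


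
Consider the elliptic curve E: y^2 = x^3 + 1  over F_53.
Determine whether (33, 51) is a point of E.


Check whether y^2 = x^3 + 0 x + 1 (mod 53) for (x, y) = (33, 51).
LHS: y^2 = 51^2 mod 53 = 4
RHS: x^3 + 0 x + 1 = 33^3 + 0*33 + 1 mod 53 = 4
LHS = RHS

Yes, on the curve


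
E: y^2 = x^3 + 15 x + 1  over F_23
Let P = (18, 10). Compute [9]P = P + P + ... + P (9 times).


k = 9 = 1001_2 (binary, LSB first: 1001)
Double-and-add from P = (18, 10):
  bit 0 = 1: acc = O + (18, 10) = (18, 10)
  bit 1 = 0: acc unchanged = (18, 10)
  bit 2 = 0: acc unchanged = (18, 10)
  bit 3 = 1: acc = (18, 10) + (16, 17) = (7, 9)

9P = (7, 9)


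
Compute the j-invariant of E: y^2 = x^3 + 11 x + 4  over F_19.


Delta = -16(4 a^3 + 27 b^2) mod 19 = 16
-1728 * (4 a)^3 = -1728 * (4*11)^3 mod 19 = 7
j = 7 * 16^(-1) mod 19 = 4

j = 4 (mod 19)


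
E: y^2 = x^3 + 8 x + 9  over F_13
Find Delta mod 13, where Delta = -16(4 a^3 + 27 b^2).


4 a^3 + 27 b^2 = 4*8^3 + 27*9^2 = 2048 + 2187 = 4235
Delta = -16 * (4235) = -67760
Delta mod 13 = 9

Delta = 9 (mod 13)


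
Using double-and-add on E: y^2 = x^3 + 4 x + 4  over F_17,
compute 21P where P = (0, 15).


k = 21 = 10101_2 (binary, LSB first: 10101)
Double-and-add from P = (0, 15):
  bit 0 = 1: acc = O + (0, 15) = (0, 15)
  bit 1 = 0: acc unchanged = (0, 15)
  bit 2 = 1: acc = (0, 15) + (14, 13) = (11, 6)
  bit 3 = 0: acc unchanged = (11, 6)
  bit 4 = 1: acc = (11, 6) + (5, 9) = (14, 4)

21P = (14, 4)


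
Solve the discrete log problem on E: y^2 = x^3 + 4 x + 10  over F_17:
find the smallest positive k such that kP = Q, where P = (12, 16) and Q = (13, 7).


Enumerate multiples of P until we hit Q = (13, 7):
  1P = (12, 16)
  2P = (2, 14)
  3P = (1, 10)
  4P = (5, 11)
  5P = (13, 10)
  6P = (11, 12)
  7P = (10, 9)
  8P = (3, 7)
  9P = (3, 10)
  10P = (10, 8)
  11P = (11, 5)
  12P = (13, 7)
Match found at i = 12.

k = 12


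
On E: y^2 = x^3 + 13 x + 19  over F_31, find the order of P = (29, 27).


Compute successive multiples of P until we hit O:
  1P = (29, 27)
  2P = (22, 17)
  3P = (20, 8)
  4P = (1, 8)
  5P = (17, 21)
  6P = (24, 22)
  7P = (10, 23)
  8P = (30, 25)
  ... (continuing to 34P)
  34P = O

ord(P) = 34


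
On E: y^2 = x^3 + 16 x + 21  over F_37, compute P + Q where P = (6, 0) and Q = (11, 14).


P != Q, so use the chord formula.
s = (y2 - y1) / (x2 - x1) = (14) / (5) mod 37 = 25
x3 = s^2 - x1 - x2 mod 37 = 25^2 - 6 - 11 = 16
y3 = s (x1 - x3) - y1 mod 37 = 25 * (6 - 16) - 0 = 9

P + Q = (16, 9)


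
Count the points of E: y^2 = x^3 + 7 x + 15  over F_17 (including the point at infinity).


For each x in F_17, count y with y^2 = x^3 + 7 x + 15 mod 17:
  x = 0: RHS = 15, y in [7, 10]  -> 2 point(s)
  x = 6: RHS = 1, y in [1, 16]  -> 2 point(s)
  x = 7: RHS = 16, y in [4, 13]  -> 2 point(s)
  x = 9: RHS = 8, y in [5, 12]  -> 2 point(s)
  x = 12: RHS = 8, y in [5, 12]  -> 2 point(s)
  x = 13: RHS = 8, y in [5, 12]  -> 2 point(s)
  x = 14: RHS = 1, y in [1, 16]  -> 2 point(s)
Affine points: 14. Add the point at infinity: total = 15.

#E(F_17) = 15


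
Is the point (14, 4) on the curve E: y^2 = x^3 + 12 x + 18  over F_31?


Check whether y^2 = x^3 + 12 x + 18 (mod 31) for (x, y) = (14, 4).
LHS: y^2 = 4^2 mod 31 = 16
RHS: x^3 + 12 x + 18 = 14^3 + 12*14 + 18 mod 31 = 16
LHS = RHS

Yes, on the curve


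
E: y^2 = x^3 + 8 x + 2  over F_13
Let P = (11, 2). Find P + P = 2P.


Doubling: s = (3 x1^2 + a) / (2 y1)
s = (3*11^2 + 8) / (2*2) mod 13 = 5
x3 = s^2 - 2 x1 mod 13 = 5^2 - 2*11 = 3
y3 = s (x1 - x3) - y1 mod 13 = 5 * (11 - 3) - 2 = 12

2P = (3, 12)


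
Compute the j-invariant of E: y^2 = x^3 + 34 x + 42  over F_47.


Delta = -16(4 a^3 + 27 b^2) mod 47 = 41
-1728 * (4 a)^3 = -1728 * (4*34)^3 mod 47 = 35
j = 35 * 41^(-1) mod 47 = 2

j = 2 (mod 47)


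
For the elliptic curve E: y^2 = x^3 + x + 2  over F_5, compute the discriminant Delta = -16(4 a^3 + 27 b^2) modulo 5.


4 a^3 + 27 b^2 = 4*1^3 + 27*2^2 = 4 + 108 = 112
Delta = -16 * (112) = -1792
Delta mod 5 = 3

Delta = 3 (mod 5)


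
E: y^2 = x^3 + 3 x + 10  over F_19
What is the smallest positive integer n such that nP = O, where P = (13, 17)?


Compute successive multiples of P until we hit O:
  1P = (13, 17)
  2P = (9, 5)
  3P = (6, 4)
  4P = (5, 6)
  5P = (2, 10)
  6P = (11, 5)
  7P = (12, 8)
  8P = (18, 14)
  ... (continuing to 17P)
  17P = O

ord(P) = 17


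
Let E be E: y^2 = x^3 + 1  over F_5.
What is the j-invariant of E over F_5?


Delta = -16(4 a^3 + 27 b^2) mod 5 = 3
-1728 * (4 a)^3 = -1728 * (4*0)^3 mod 5 = 0
j = 0 * 3^(-1) mod 5 = 0

j = 0 (mod 5)


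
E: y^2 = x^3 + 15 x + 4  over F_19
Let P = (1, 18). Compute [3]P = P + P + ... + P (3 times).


k = 3 = 11_2 (binary, LSB first: 11)
Double-and-add from P = (1, 18):
  bit 0 = 1: acc = O + (1, 18) = (1, 18)
  bit 1 = 1: acc = (1, 18) + (3, 0) = (1, 1)

3P = (1, 1)


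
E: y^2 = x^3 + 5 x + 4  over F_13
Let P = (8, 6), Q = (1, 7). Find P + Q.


P != Q, so use the chord formula.
s = (y2 - y1) / (x2 - x1) = (1) / (6) mod 13 = 11
x3 = s^2 - x1 - x2 mod 13 = 11^2 - 8 - 1 = 8
y3 = s (x1 - x3) - y1 mod 13 = 11 * (8 - 8) - 6 = 7

P + Q = (8, 7)


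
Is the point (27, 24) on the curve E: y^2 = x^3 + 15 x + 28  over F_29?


Check whether y^2 = x^3 + 15 x + 28 (mod 29) for (x, y) = (27, 24).
LHS: y^2 = 24^2 mod 29 = 25
RHS: x^3 + 15 x + 28 = 27^3 + 15*27 + 28 mod 29 = 19
LHS != RHS

No, not on the curve


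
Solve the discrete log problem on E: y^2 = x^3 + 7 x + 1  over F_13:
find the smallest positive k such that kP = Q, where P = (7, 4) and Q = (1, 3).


Enumerate multiples of P until we hit Q = (1, 3):
  1P = (7, 4)
  2P = (8, 6)
  3P = (2, 6)
  4P = (0, 1)
  5P = (3, 7)
  6P = (6, 5)
  7P = (1, 3)
Match found at i = 7.

k = 7


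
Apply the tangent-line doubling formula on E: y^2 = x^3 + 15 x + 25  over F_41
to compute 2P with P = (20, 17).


Doubling: s = (3 x1^2 + a) / (2 y1)
s = (3*20^2 + 15) / (2*17) mod 41 = 8
x3 = s^2 - 2 x1 mod 41 = 8^2 - 2*20 = 24
y3 = s (x1 - x3) - y1 mod 41 = 8 * (20 - 24) - 17 = 33

2P = (24, 33)


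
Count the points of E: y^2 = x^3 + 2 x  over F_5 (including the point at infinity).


For each x in F_5, count y with y^2 = x^3 + 2 x + 0 mod 5:
  x = 0: RHS = 0, y in [0]  -> 1 point(s)
Affine points: 1. Add the point at infinity: total = 2.

#E(F_5) = 2


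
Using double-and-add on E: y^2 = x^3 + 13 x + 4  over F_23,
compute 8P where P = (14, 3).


k = 8 = 1000_2 (binary, LSB first: 0001)
Double-and-add from P = (14, 3):
  bit 0 = 0: acc unchanged = O
  bit 1 = 0: acc unchanged = O
  bit 2 = 0: acc unchanged = O
  bit 3 = 1: acc = O + (14, 20) = (14, 20)

8P = (14, 20)


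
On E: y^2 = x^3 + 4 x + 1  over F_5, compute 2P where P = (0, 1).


Doubling: s = (3 x1^2 + a) / (2 y1)
s = (3*0^2 + 4) / (2*1) mod 5 = 2
x3 = s^2 - 2 x1 mod 5 = 2^2 - 2*0 = 4
y3 = s (x1 - x3) - y1 mod 5 = 2 * (0 - 4) - 1 = 1

2P = (4, 1)


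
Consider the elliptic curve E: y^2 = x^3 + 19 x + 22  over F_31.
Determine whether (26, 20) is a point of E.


Check whether y^2 = x^3 + 19 x + 22 (mod 31) for (x, y) = (26, 20).
LHS: y^2 = 20^2 mod 31 = 28
RHS: x^3 + 19 x + 22 = 26^3 + 19*26 + 22 mod 31 = 19
LHS != RHS

No, not on the curve


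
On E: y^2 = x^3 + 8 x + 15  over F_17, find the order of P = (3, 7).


Compute successive multiples of P until we hit O:
  1P = (3, 7)
  2P = (13, 2)
  3P = (14, 7)
  4P = (0, 10)
  5P = (15, 5)
  6P = (8, 8)
  7P = (4, 3)
  8P = (9, 0)
  ... (continuing to 16P)
  16P = O

ord(P) = 16


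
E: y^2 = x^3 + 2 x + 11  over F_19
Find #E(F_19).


For each x in F_19, count y with y^2 = x^3 + 2 x + 11 mod 19:
  x = 0: RHS = 11, y in [7, 12]  -> 2 point(s)
  x = 2: RHS = 4, y in [2, 17]  -> 2 point(s)
  x = 3: RHS = 6, y in [5, 14]  -> 2 point(s)
  x = 4: RHS = 7, y in [8, 11]  -> 2 point(s)
  x = 6: RHS = 11, y in [7, 12]  -> 2 point(s)
  x = 7: RHS = 7, y in [8, 11]  -> 2 point(s)
  x = 8: RHS = 7, y in [8, 11]  -> 2 point(s)
  x = 9: RHS = 17, y in [6, 13]  -> 2 point(s)
  x = 10: RHS = 5, y in [9, 10]  -> 2 point(s)
  x = 13: RHS = 11, y in [7, 12]  -> 2 point(s)
  x = 14: RHS = 9, y in [3, 16]  -> 2 point(s)
  x = 16: RHS = 16, y in [4, 15]  -> 2 point(s)
Affine points: 24. Add the point at infinity: total = 25.

#E(F_19) = 25


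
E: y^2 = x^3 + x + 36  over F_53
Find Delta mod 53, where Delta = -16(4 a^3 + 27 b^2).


4 a^3 + 27 b^2 = 4*1^3 + 27*36^2 = 4 + 34992 = 34996
Delta = -16 * (34996) = -559936
Delta mod 53 = 9

Delta = 9 (mod 53)


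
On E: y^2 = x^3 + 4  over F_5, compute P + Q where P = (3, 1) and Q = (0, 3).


P != Q, so use the chord formula.
s = (y2 - y1) / (x2 - x1) = (2) / (2) mod 5 = 1
x3 = s^2 - x1 - x2 mod 5 = 1^2 - 3 - 0 = 3
y3 = s (x1 - x3) - y1 mod 5 = 1 * (3 - 3) - 1 = 4

P + Q = (3, 4)


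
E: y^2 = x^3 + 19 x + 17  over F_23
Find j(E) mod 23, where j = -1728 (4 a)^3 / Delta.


Delta = -16(4 a^3 + 27 b^2) mod 23 = 21
-1728 * (4 a)^3 = -1728 * (4*19)^3 mod 23 = 6
j = 6 * 21^(-1) mod 23 = 20

j = 20 (mod 23)


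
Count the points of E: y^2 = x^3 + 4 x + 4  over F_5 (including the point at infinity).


For each x in F_5, count y with y^2 = x^3 + 4 x + 4 mod 5:
  x = 0: RHS = 4, y in [2, 3]  -> 2 point(s)
  x = 1: RHS = 4, y in [2, 3]  -> 2 point(s)
  x = 2: RHS = 0, y in [0]  -> 1 point(s)
  x = 4: RHS = 4, y in [2, 3]  -> 2 point(s)
Affine points: 7. Add the point at infinity: total = 8.

#E(F_5) = 8


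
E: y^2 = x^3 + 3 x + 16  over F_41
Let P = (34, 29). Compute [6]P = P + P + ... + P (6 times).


k = 6 = 110_2 (binary, LSB first: 011)
Double-and-add from P = (34, 29):
  bit 0 = 0: acc unchanged = O
  bit 1 = 1: acc = O + (30, 28) = (30, 28)
  bit 2 = 1: acc = (30, 28) + (4, 16) = (6, 2)

6P = (6, 2)


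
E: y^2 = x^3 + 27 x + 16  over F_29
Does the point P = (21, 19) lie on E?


Check whether y^2 = x^3 + 27 x + 16 (mod 29) for (x, y) = (21, 19).
LHS: y^2 = 19^2 mod 29 = 13
RHS: x^3 + 27 x + 16 = 21^3 + 27*21 + 16 mod 29 = 13
LHS = RHS

Yes, on the curve


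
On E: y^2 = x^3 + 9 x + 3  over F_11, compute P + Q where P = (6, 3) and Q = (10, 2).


P != Q, so use the chord formula.
s = (y2 - y1) / (x2 - x1) = (10) / (4) mod 11 = 8
x3 = s^2 - x1 - x2 mod 11 = 8^2 - 6 - 10 = 4
y3 = s (x1 - x3) - y1 mod 11 = 8 * (6 - 4) - 3 = 2

P + Q = (4, 2)


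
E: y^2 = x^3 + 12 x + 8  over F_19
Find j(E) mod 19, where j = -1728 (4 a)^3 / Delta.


Delta = -16(4 a^3 + 27 b^2) mod 19 = 4
-1728 * (4 a)^3 = -1728 * (4*12)^3 mod 19 = 12
j = 12 * 4^(-1) mod 19 = 3

j = 3 (mod 19)


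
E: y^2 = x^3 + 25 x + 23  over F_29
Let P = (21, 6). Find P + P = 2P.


Doubling: s = (3 x1^2 + a) / (2 y1)
s = (3*21^2 + 25) / (2*6) mod 29 = 6
x3 = s^2 - 2 x1 mod 29 = 6^2 - 2*21 = 23
y3 = s (x1 - x3) - y1 mod 29 = 6 * (21 - 23) - 6 = 11

2P = (23, 11)


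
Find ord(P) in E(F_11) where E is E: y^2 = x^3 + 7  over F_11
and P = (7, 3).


Compute successive multiples of P until we hit O:
  1P = (7, 3)
  2P = (6, 5)
  3P = (2, 9)
  4P = (3, 1)
  5P = (4, 4)
  6P = (5, 0)
  7P = (4, 7)
  8P = (3, 10)
  ... (continuing to 12P)
  12P = O

ord(P) = 12


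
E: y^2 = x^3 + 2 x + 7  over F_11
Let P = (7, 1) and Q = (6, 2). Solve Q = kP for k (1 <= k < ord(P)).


Enumerate multiples of P until we hit Q = (6, 2):
  1P = (7, 1)
  2P = (6, 2)
Match found at i = 2.

k = 2


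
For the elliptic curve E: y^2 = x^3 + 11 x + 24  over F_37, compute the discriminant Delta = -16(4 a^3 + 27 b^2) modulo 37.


4 a^3 + 27 b^2 = 4*11^3 + 27*24^2 = 5324 + 15552 = 20876
Delta = -16 * (20876) = -334016
Delta mod 37 = 20

Delta = 20 (mod 37)


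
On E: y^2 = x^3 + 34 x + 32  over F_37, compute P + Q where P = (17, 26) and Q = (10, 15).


P != Q, so use the chord formula.
s = (y2 - y1) / (x2 - x1) = (26) / (30) mod 37 = 28
x3 = s^2 - x1 - x2 mod 37 = 28^2 - 17 - 10 = 17
y3 = s (x1 - x3) - y1 mod 37 = 28 * (17 - 17) - 26 = 11

P + Q = (17, 11)


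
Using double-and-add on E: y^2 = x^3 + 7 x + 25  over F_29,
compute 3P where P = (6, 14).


k = 3 = 11_2 (binary, LSB first: 11)
Double-and-add from P = (6, 14):
  bit 0 = 1: acc = O + (6, 14) = (6, 14)
  bit 1 = 1: acc = (6, 14) + (18, 3) = (0, 24)

3P = (0, 24)


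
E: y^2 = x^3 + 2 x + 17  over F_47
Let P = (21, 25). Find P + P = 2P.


Doubling: s = (3 x1^2 + a) / (2 y1)
s = (3*21^2 + 2) / (2*25) mod 47 = 3
x3 = s^2 - 2 x1 mod 47 = 3^2 - 2*21 = 14
y3 = s (x1 - x3) - y1 mod 47 = 3 * (21 - 14) - 25 = 43

2P = (14, 43)


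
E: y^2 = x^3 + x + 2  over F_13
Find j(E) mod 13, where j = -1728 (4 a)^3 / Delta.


Delta = -16(4 a^3 + 27 b^2) mod 13 = 2
-1728 * (4 a)^3 = -1728 * (4*1)^3 mod 13 = 12
j = 12 * 2^(-1) mod 13 = 6

j = 6 (mod 13)


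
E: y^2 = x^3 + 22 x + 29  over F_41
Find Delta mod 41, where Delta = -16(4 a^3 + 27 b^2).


4 a^3 + 27 b^2 = 4*22^3 + 27*29^2 = 42592 + 22707 = 65299
Delta = -16 * (65299) = -1044784
Delta mod 41 = 19

Delta = 19 (mod 41)


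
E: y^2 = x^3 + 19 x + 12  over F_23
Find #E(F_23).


For each x in F_23, count y with y^2 = x^3 + 19 x + 12 mod 23:
  x = 0: RHS = 12, y in [9, 14]  -> 2 point(s)
  x = 1: RHS = 9, y in [3, 20]  -> 2 point(s)
  x = 2: RHS = 12, y in [9, 14]  -> 2 point(s)
  x = 3: RHS = 4, y in [2, 21]  -> 2 point(s)
  x = 5: RHS = 2, y in [5, 18]  -> 2 point(s)
  x = 8: RHS = 9, y in [3, 20]  -> 2 point(s)
  x = 10: RHS = 6, y in [11, 12]  -> 2 point(s)
  x = 12: RHS = 13, y in [6, 17]  -> 2 point(s)
  x = 13: RHS = 18, y in [8, 15]  -> 2 point(s)
  x = 14: RHS = 9, y in [3, 20]  -> 2 point(s)
  x = 17: RHS = 4, y in [2, 21]  -> 2 point(s)
  x = 21: RHS = 12, y in [9, 14]  -> 2 point(s)
Affine points: 24. Add the point at infinity: total = 25.

#E(F_23) = 25


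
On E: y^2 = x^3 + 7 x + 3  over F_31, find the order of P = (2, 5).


Compute successive multiples of P until we hit O:
  1P = (2, 5)
  2P = (21, 24)
  3P = (9, 19)
  4P = (24, 13)
  5P = (10, 9)
  6P = (27, 29)
  7P = (18, 28)
  8P = (19, 19)
  ... (continuing to 27P)
  27P = O

ord(P) = 27


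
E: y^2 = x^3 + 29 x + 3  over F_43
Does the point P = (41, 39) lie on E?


Check whether y^2 = x^3 + 29 x + 3 (mod 43) for (x, y) = (41, 39).
LHS: y^2 = 39^2 mod 43 = 16
RHS: x^3 + 29 x + 3 = 41^3 + 29*41 + 3 mod 43 = 23
LHS != RHS

No, not on the curve


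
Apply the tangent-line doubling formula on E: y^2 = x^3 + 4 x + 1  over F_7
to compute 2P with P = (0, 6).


Doubling: s = (3 x1^2 + a) / (2 y1)
s = (3*0^2 + 4) / (2*6) mod 7 = 5
x3 = s^2 - 2 x1 mod 7 = 5^2 - 2*0 = 4
y3 = s (x1 - x3) - y1 mod 7 = 5 * (0 - 4) - 6 = 2

2P = (4, 2)


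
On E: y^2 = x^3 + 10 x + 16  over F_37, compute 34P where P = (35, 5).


k = 34 = 100010_2 (binary, LSB first: 010001)
Double-and-add from P = (35, 5):
  bit 0 = 0: acc unchanged = O
  bit 1 = 1: acc = O + (34, 12) = (34, 12)
  bit 2 = 0: acc unchanged = (34, 12)
  bit 3 = 0: acc unchanged = (34, 12)
  bit 4 = 0: acc unchanged = (34, 12)
  bit 5 = 1: acc = (34, 12) + (31, 6) = (13, 30)

34P = (13, 30)


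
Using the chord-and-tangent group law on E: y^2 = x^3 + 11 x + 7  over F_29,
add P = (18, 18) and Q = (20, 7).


P != Q, so use the chord formula.
s = (y2 - y1) / (x2 - x1) = (18) / (2) mod 29 = 9
x3 = s^2 - x1 - x2 mod 29 = 9^2 - 18 - 20 = 14
y3 = s (x1 - x3) - y1 mod 29 = 9 * (18 - 14) - 18 = 18

P + Q = (14, 18)


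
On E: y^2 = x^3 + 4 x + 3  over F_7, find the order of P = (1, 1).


Compute successive multiples of P until we hit O:
  1P = (1, 1)
  2P = (5, 6)
  3P = (3, 0)
  4P = (5, 1)
  5P = (1, 6)
  6P = O

ord(P) = 6


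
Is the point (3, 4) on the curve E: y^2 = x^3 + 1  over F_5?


Check whether y^2 = x^3 + 0 x + 1 (mod 5) for (x, y) = (3, 4).
LHS: y^2 = 4^2 mod 5 = 1
RHS: x^3 + 0 x + 1 = 3^3 + 0*3 + 1 mod 5 = 3
LHS != RHS

No, not on the curve


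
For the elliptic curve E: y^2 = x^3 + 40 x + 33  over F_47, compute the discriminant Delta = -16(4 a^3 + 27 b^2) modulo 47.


4 a^3 + 27 b^2 = 4*40^3 + 27*33^2 = 256000 + 29403 = 285403
Delta = -16 * (285403) = -4566448
Delta mod 47 = 25

Delta = 25 (mod 47)


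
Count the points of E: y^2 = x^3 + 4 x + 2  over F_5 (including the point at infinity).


For each x in F_5, count y with y^2 = x^3 + 4 x + 2 mod 5:
  x = 3: RHS = 1, y in [1, 4]  -> 2 point(s)
Affine points: 2. Add the point at infinity: total = 3.

#E(F_5) = 3


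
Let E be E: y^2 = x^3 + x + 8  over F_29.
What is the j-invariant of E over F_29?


Delta = -16(4 a^3 + 27 b^2) mod 29 = 12
-1728 * (4 a)^3 = -1728 * (4*1)^3 mod 29 = 14
j = 14 * 12^(-1) mod 29 = 6

j = 6 (mod 29)


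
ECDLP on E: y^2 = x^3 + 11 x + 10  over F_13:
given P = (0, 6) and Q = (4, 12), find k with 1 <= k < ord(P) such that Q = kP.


Enumerate multiples of P until we hit Q = (4, 12):
  1P = (0, 6)
  2P = (4, 12)
Match found at i = 2.

k = 2


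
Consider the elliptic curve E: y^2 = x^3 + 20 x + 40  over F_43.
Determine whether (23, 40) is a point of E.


Check whether y^2 = x^3 + 20 x + 40 (mod 43) for (x, y) = (23, 40).
LHS: y^2 = 40^2 mod 43 = 9
RHS: x^3 + 20 x + 40 = 23^3 + 20*23 + 40 mod 43 = 25
LHS != RHS

No, not on the curve


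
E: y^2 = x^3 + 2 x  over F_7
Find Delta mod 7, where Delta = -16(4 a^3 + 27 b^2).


4 a^3 + 27 b^2 = 4*2^3 + 27*0^2 = 32 + 0 = 32
Delta = -16 * (32) = -512
Delta mod 7 = 6

Delta = 6 (mod 7)


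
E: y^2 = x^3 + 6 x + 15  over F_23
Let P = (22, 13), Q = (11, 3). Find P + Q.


P != Q, so use the chord formula.
s = (y2 - y1) / (x2 - x1) = (13) / (12) mod 23 = 3
x3 = s^2 - x1 - x2 mod 23 = 3^2 - 22 - 11 = 22
y3 = s (x1 - x3) - y1 mod 23 = 3 * (22 - 22) - 13 = 10

P + Q = (22, 10)


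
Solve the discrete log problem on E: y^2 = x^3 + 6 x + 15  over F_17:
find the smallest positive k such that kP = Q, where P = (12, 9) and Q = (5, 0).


Enumerate multiples of P until we hit Q = (5, 0):
  1P = (12, 9)
  2P = (9, 13)
  3P = (11, 1)
  4P = (7, 14)
  5P = (16, 12)
  6P = (14, 15)
  7P = (0, 10)
  8P = (3, 3)
  9P = (10, 15)
  10P = (4, 1)
  11P = (2, 1)
  12P = (5, 0)
Match found at i = 12.

k = 12


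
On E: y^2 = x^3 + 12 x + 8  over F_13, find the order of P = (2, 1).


Compute successive multiples of P until we hit O:
  1P = (2, 1)
  2P = (10, 7)
  3P = (4, 4)
  4P = (6, 6)
  5P = (9, 0)
  6P = (6, 7)
  7P = (4, 9)
  8P = (10, 6)
  ... (continuing to 10P)
  10P = O

ord(P) = 10


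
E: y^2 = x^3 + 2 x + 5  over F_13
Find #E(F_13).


For each x in F_13, count y with y^2 = x^3 + 2 x + 5 mod 13:
  x = 2: RHS = 4, y in [2, 11]  -> 2 point(s)
  x = 3: RHS = 12, y in [5, 8]  -> 2 point(s)
  x = 4: RHS = 12, y in [5, 8]  -> 2 point(s)
  x = 5: RHS = 10, y in [6, 7]  -> 2 point(s)
  x = 6: RHS = 12, y in [5, 8]  -> 2 point(s)
  x = 8: RHS = 0, y in [0]  -> 1 point(s)
Affine points: 11. Add the point at infinity: total = 12.

#E(F_13) = 12


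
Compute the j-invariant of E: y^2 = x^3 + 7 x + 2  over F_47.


Delta = -16(4 a^3 + 27 b^2) mod 47 = 8
-1728 * (4 a)^3 = -1728 * (4*7)^3 mod 47 = 33
j = 33 * 8^(-1) mod 47 = 10

j = 10 (mod 47)


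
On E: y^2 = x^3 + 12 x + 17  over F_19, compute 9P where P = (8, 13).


k = 9 = 1001_2 (binary, LSB first: 1001)
Double-and-add from P = (8, 13):
  bit 0 = 1: acc = O + (8, 13) = (8, 13)
  bit 1 = 0: acc unchanged = (8, 13)
  bit 2 = 0: acc unchanged = (8, 13)
  bit 3 = 1: acc = (8, 13) + (16, 12) = (6, 1)

9P = (6, 1)


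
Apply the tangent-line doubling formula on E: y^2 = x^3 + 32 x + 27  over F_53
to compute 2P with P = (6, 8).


Doubling: s = (3 x1^2 + a) / (2 y1)
s = (3*6^2 + 32) / (2*8) mod 53 = 22
x3 = s^2 - 2 x1 mod 53 = 22^2 - 2*6 = 48
y3 = s (x1 - x3) - y1 mod 53 = 22 * (6 - 48) - 8 = 22

2P = (48, 22)


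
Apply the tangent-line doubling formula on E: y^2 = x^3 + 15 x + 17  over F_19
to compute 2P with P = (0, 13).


Doubling: s = (3 x1^2 + a) / (2 y1)
s = (3*0^2 + 15) / (2*13) mod 19 = 13
x3 = s^2 - 2 x1 mod 19 = 13^2 - 2*0 = 17
y3 = s (x1 - x3) - y1 mod 19 = 13 * (0 - 17) - 13 = 13

2P = (17, 13)


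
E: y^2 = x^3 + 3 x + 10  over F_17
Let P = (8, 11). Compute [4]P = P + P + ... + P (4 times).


k = 4 = 100_2 (binary, LSB first: 001)
Double-and-add from P = (8, 11):
  bit 0 = 0: acc unchanged = O
  bit 1 = 0: acc unchanged = O
  bit 2 = 1: acc = O + (15, 9) = (15, 9)

4P = (15, 9)


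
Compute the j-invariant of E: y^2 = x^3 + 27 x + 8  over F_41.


Delta = -16(4 a^3 + 27 b^2) mod 41 = 40
-1728 * (4 a)^3 = -1728 * (4*27)^3 mod 41 = 37
j = 37 * 40^(-1) mod 41 = 4

j = 4 (mod 41)


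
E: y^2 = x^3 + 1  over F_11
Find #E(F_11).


For each x in F_11, count y with y^2 = x^3 + 0 x + 1 mod 11:
  x = 0: RHS = 1, y in [1, 10]  -> 2 point(s)
  x = 2: RHS = 9, y in [3, 8]  -> 2 point(s)
  x = 5: RHS = 5, y in [4, 7]  -> 2 point(s)
  x = 7: RHS = 3, y in [5, 6]  -> 2 point(s)
  x = 9: RHS = 4, y in [2, 9]  -> 2 point(s)
  x = 10: RHS = 0, y in [0]  -> 1 point(s)
Affine points: 11. Add the point at infinity: total = 12.

#E(F_11) = 12


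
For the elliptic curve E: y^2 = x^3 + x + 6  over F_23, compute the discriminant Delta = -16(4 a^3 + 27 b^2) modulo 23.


4 a^3 + 27 b^2 = 4*1^3 + 27*6^2 = 4 + 972 = 976
Delta = -16 * (976) = -15616
Delta mod 23 = 1

Delta = 1 (mod 23)


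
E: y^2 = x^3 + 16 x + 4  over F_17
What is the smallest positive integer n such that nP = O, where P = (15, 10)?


Compute successive multiples of P until we hit O:
  1P = (15, 10)
  2P = (8, 10)
  3P = (11, 7)
  4P = (16, 2)
  5P = (16, 15)
  6P = (11, 10)
  7P = (8, 7)
  8P = (15, 7)
  ... (continuing to 9P)
  9P = O

ord(P) = 9


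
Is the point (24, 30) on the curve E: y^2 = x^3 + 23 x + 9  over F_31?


Check whether y^2 = x^3 + 23 x + 9 (mod 31) for (x, y) = (24, 30).
LHS: y^2 = 30^2 mod 31 = 1
RHS: x^3 + 23 x + 9 = 24^3 + 23*24 + 9 mod 31 = 1
LHS = RHS

Yes, on the curve


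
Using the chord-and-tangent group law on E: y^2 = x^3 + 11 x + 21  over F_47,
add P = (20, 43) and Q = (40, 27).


P != Q, so use the chord formula.
s = (y2 - y1) / (x2 - x1) = (31) / (20) mod 47 = 18
x3 = s^2 - x1 - x2 mod 47 = 18^2 - 20 - 40 = 29
y3 = s (x1 - x3) - y1 mod 47 = 18 * (20 - 29) - 43 = 30

P + Q = (29, 30)


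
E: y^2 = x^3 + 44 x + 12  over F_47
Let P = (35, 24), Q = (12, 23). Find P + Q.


P != Q, so use the chord formula.
s = (y2 - y1) / (x2 - x1) = (46) / (24) mod 47 = 45
x3 = s^2 - x1 - x2 mod 47 = 45^2 - 35 - 12 = 4
y3 = s (x1 - x3) - y1 mod 47 = 45 * (35 - 4) - 24 = 8

P + Q = (4, 8)


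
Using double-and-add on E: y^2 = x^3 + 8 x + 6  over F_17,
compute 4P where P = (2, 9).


k = 4 = 100_2 (binary, LSB first: 001)
Double-and-add from P = (2, 9):
  bit 0 = 0: acc unchanged = O
  bit 1 = 0: acc unchanged = O
  bit 2 = 1: acc = O + (8, 15) = (8, 15)

4P = (8, 15)


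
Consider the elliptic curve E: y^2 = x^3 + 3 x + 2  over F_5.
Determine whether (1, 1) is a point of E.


Check whether y^2 = x^3 + 3 x + 2 (mod 5) for (x, y) = (1, 1).
LHS: y^2 = 1^2 mod 5 = 1
RHS: x^3 + 3 x + 2 = 1^3 + 3*1 + 2 mod 5 = 1
LHS = RHS

Yes, on the curve


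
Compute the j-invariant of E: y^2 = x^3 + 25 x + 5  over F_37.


Delta = -16(4 a^3 + 27 b^2) mod 37 = 3
-1728 * (4 a)^3 = -1728 * (4*25)^3 mod 37 = 11
j = 11 * 3^(-1) mod 37 = 16

j = 16 (mod 37)


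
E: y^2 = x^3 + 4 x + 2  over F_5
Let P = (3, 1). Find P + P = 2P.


Doubling: s = (3 x1^2 + a) / (2 y1)
s = (3*3^2 + 4) / (2*1) mod 5 = 3
x3 = s^2 - 2 x1 mod 5 = 3^2 - 2*3 = 3
y3 = s (x1 - x3) - y1 mod 5 = 3 * (3 - 3) - 1 = 4

2P = (3, 4)


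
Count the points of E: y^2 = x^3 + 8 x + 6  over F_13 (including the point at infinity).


For each x in F_13, count y with y^2 = x^3 + 8 x + 6 mod 13:
  x = 2: RHS = 4, y in [2, 11]  -> 2 point(s)
  x = 6: RHS = 10, y in [6, 7]  -> 2 point(s)
  x = 8: RHS = 10, y in [6, 7]  -> 2 point(s)
  x = 9: RHS = 1, y in [1, 12]  -> 2 point(s)
  x = 12: RHS = 10, y in [6, 7]  -> 2 point(s)
Affine points: 10. Add the point at infinity: total = 11.

#E(F_13) = 11


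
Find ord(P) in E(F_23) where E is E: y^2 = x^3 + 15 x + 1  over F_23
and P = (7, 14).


Compute successive multiples of P until we hit O:
  1P = (7, 14)
  2P = (21, 20)
  3P = (21, 3)
  4P = (7, 9)
  5P = O

ord(P) = 5


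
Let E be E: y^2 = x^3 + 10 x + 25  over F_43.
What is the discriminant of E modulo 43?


4 a^3 + 27 b^2 = 4*10^3 + 27*25^2 = 4000 + 16875 = 20875
Delta = -16 * (20875) = -334000
Delta mod 43 = 24

Delta = 24 (mod 43)


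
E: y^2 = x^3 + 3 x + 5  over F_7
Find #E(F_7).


For each x in F_7, count y with y^2 = x^3 + 3 x + 5 mod 7:
  x = 1: RHS = 2, y in [3, 4]  -> 2 point(s)
  x = 4: RHS = 4, y in [2, 5]  -> 2 point(s)
  x = 6: RHS = 1, y in [1, 6]  -> 2 point(s)
Affine points: 6. Add the point at infinity: total = 7.

#E(F_7) = 7


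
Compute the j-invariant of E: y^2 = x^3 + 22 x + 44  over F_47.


Delta = -16(4 a^3 + 27 b^2) mod 47 = 41
-1728 * (4 a)^3 = -1728 * (4*22)^3 mod 47 = 21
j = 21 * 41^(-1) mod 47 = 20

j = 20 (mod 47)


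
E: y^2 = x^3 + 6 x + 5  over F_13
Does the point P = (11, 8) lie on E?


Check whether y^2 = x^3 + 6 x + 5 (mod 13) for (x, y) = (11, 8).
LHS: y^2 = 8^2 mod 13 = 12
RHS: x^3 + 6 x + 5 = 11^3 + 6*11 + 5 mod 13 = 11
LHS != RHS

No, not on the curve


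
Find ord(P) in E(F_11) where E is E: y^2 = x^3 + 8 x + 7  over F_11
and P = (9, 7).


Compute successive multiples of P until we hit O:
  1P = (9, 7)
  2P = (2, 3)
  3P = (1, 7)
  4P = (1, 4)
  5P = (2, 8)
  6P = (9, 4)
  7P = O

ord(P) = 7


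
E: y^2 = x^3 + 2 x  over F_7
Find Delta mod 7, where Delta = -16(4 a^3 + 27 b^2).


4 a^3 + 27 b^2 = 4*2^3 + 27*0^2 = 32 + 0 = 32
Delta = -16 * (32) = -512
Delta mod 7 = 6

Delta = 6 (mod 7)


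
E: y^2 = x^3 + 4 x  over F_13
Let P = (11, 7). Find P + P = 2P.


Doubling: s = (3 x1^2 + a) / (2 y1)
s = (3*11^2 + 4) / (2*7) mod 13 = 3
x3 = s^2 - 2 x1 mod 13 = 3^2 - 2*11 = 0
y3 = s (x1 - x3) - y1 mod 13 = 3 * (11 - 0) - 7 = 0

2P = (0, 0)


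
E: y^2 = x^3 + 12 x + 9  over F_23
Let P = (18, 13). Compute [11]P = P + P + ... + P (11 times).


k = 11 = 1011_2 (binary, LSB first: 1101)
Double-and-add from P = (18, 13):
  bit 0 = 1: acc = O + (18, 13) = (18, 13)
  bit 1 = 1: acc = (18, 13) + (0, 3) = (9, 15)
  bit 2 = 0: acc unchanged = (9, 15)
  bit 3 = 1: acc = (9, 15) + (4, 11) = (18, 10)

11P = (18, 10)


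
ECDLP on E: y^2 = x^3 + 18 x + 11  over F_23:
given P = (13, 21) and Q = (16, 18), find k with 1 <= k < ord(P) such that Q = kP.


Enumerate multiples of P until we hit Q = (16, 18):
  1P = (13, 21)
  2P = (21, 17)
  3P = (18, 16)
  4P = (16, 5)
  5P = (2, 20)
  6P = (12, 0)
  7P = (2, 3)
  8P = (16, 18)
Match found at i = 8.

k = 8


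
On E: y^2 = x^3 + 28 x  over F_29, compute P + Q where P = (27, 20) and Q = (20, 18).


P != Q, so use the chord formula.
s = (y2 - y1) / (x2 - x1) = (27) / (22) mod 29 = 21
x3 = s^2 - x1 - x2 mod 29 = 21^2 - 27 - 20 = 17
y3 = s (x1 - x3) - y1 mod 29 = 21 * (27 - 17) - 20 = 16

P + Q = (17, 16)


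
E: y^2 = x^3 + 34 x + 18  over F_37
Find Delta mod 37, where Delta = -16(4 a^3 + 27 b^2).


4 a^3 + 27 b^2 = 4*34^3 + 27*18^2 = 157216 + 8748 = 165964
Delta = -16 * (165964) = -2655424
Delta mod 37 = 29

Delta = 29 (mod 37)


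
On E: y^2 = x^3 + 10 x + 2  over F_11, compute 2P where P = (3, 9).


Doubling: s = (3 x1^2 + a) / (2 y1)
s = (3*3^2 + 10) / (2*9) mod 11 = 10
x3 = s^2 - 2 x1 mod 11 = 10^2 - 2*3 = 6
y3 = s (x1 - x3) - y1 mod 11 = 10 * (3 - 6) - 9 = 5

2P = (6, 5)


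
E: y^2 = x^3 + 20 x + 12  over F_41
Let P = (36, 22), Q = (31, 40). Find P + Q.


P != Q, so use the chord formula.
s = (y2 - y1) / (x2 - x1) = (18) / (36) mod 41 = 21
x3 = s^2 - x1 - x2 mod 41 = 21^2 - 36 - 31 = 5
y3 = s (x1 - x3) - y1 mod 41 = 21 * (36 - 5) - 22 = 14

P + Q = (5, 14)


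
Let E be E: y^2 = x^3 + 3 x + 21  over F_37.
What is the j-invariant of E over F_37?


Delta = -16(4 a^3 + 27 b^2) mod 37 = 12
-1728 * (4 a)^3 = -1728 * (4*3)^3 mod 37 = 27
j = 27 * 12^(-1) mod 37 = 30

j = 30 (mod 37)


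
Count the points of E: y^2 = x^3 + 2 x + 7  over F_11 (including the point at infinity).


For each x in F_11, count y with y^2 = x^3 + 2 x + 7 mod 11:
  x = 6: RHS = 4, y in [2, 9]  -> 2 point(s)
  x = 7: RHS = 1, y in [1, 10]  -> 2 point(s)
  x = 10: RHS = 4, y in [2, 9]  -> 2 point(s)
Affine points: 6. Add the point at infinity: total = 7.

#E(F_11) = 7


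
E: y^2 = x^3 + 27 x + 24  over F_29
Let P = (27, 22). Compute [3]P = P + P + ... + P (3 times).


k = 3 = 11_2 (binary, LSB first: 11)
Double-and-add from P = (27, 22):
  bit 0 = 1: acc = O + (27, 22) = (27, 22)
  bit 1 = 1: acc = (27, 22) + (27, 7) = O

3P = O


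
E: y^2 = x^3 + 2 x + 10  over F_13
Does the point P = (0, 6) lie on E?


Check whether y^2 = x^3 + 2 x + 10 (mod 13) for (x, y) = (0, 6).
LHS: y^2 = 6^2 mod 13 = 10
RHS: x^3 + 2 x + 10 = 0^3 + 2*0 + 10 mod 13 = 10
LHS = RHS

Yes, on the curve


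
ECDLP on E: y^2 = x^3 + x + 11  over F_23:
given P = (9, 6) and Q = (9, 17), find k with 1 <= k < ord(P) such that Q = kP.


Enumerate multiples of P until we hit Q = (9, 17):
  1P = (9, 6)
  2P = (7, 4)
  3P = (8, 18)
  4P = (12, 7)
  5P = (20, 21)
  6P = (20, 2)
  7P = (12, 16)
  8P = (8, 5)
  9P = (7, 19)
  10P = (9, 17)
Match found at i = 10.

k = 10


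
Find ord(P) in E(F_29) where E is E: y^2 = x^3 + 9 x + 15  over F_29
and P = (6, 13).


Compute successive multiples of P until we hit O:
  1P = (6, 13)
  2P = (1, 24)
  3P = (28, 18)
  4P = (18, 8)
  5P = (9, 10)
  6P = (15, 25)
  7P = (13, 26)
  8P = (17, 8)
  ... (continuing to 25P)
  25P = O

ord(P) = 25


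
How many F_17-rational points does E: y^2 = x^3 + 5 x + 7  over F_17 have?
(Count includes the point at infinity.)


For each x in F_17, count y with y^2 = x^3 + 5 x + 7 mod 17:
  x = 1: RHS = 13, y in [8, 9]  -> 2 point(s)
  x = 2: RHS = 8, y in [5, 12]  -> 2 point(s)
  x = 3: RHS = 15, y in [7, 10]  -> 2 point(s)
  x = 5: RHS = 4, y in [2, 15]  -> 2 point(s)
  x = 6: RHS = 15, y in [7, 10]  -> 2 point(s)
  x = 8: RHS = 15, y in [7, 10]  -> 2 point(s)
  x = 9: RHS = 16, y in [4, 13]  -> 2 point(s)
  x = 11: RHS = 16, y in [4, 13]  -> 2 point(s)
  x = 13: RHS = 8, y in [5, 12]  -> 2 point(s)
  x = 14: RHS = 16, y in [4, 13]  -> 2 point(s)
  x = 16: RHS = 1, y in [1, 16]  -> 2 point(s)
Affine points: 22. Add the point at infinity: total = 23.

#E(F_17) = 23


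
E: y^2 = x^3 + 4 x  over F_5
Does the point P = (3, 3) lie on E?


Check whether y^2 = x^3 + 4 x + 0 (mod 5) for (x, y) = (3, 3).
LHS: y^2 = 3^2 mod 5 = 4
RHS: x^3 + 4 x + 0 = 3^3 + 4*3 + 0 mod 5 = 4
LHS = RHS

Yes, on the curve


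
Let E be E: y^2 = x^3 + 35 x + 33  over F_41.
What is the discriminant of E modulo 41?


4 a^3 + 27 b^2 = 4*35^3 + 27*33^2 = 171500 + 29403 = 200903
Delta = -16 * (200903) = -3214448
Delta mod 41 = 34

Delta = 34 (mod 41)


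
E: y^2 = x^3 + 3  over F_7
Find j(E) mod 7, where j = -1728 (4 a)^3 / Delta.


Delta = -16(4 a^3 + 27 b^2) mod 7 = 4
-1728 * (4 a)^3 = -1728 * (4*0)^3 mod 7 = 0
j = 0 * 4^(-1) mod 7 = 0

j = 0 (mod 7)


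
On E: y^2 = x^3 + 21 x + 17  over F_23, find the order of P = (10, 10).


Compute successive multiples of P until we hit O:
  1P = (10, 10)
  2P = (21, 17)
  3P = (4, 21)
  4P = (13, 7)
  5P = (1, 4)
  6P = (15, 2)
  7P = (7, 22)
  8P = (22, 15)
  ... (continuing to 17P)
  17P = O

ord(P) = 17


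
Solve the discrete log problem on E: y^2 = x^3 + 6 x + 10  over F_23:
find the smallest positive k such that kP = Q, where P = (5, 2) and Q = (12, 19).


Enumerate multiples of P until we hit Q = (12, 19):
  1P = (5, 2)
  2P = (22, 16)
  3P = (4, 11)
  4P = (3, 3)
  5P = (21, 6)
  6P = (10, 14)
  7P = (11, 2)
  8P = (7, 21)
  9P = (15, 18)
  10P = (12, 19)
Match found at i = 10.

k = 10


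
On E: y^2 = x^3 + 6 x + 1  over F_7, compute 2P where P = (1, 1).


Doubling: s = (3 x1^2 + a) / (2 y1)
s = (3*1^2 + 6) / (2*1) mod 7 = 1
x3 = s^2 - 2 x1 mod 7 = 1^2 - 2*1 = 6
y3 = s (x1 - x3) - y1 mod 7 = 1 * (1 - 6) - 1 = 1

2P = (6, 1)


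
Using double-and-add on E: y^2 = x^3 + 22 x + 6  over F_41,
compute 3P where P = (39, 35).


k = 3 = 11_2 (binary, LSB first: 11)
Double-and-add from P = (39, 35):
  bit 0 = 1: acc = O + (39, 35) = (39, 35)
  bit 1 = 1: acc = (39, 35) + (20, 0) = (39, 6)

3P = (39, 6)


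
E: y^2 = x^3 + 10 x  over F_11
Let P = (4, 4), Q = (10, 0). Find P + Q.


P != Q, so use the chord formula.
s = (y2 - y1) / (x2 - x1) = (7) / (6) mod 11 = 3
x3 = s^2 - x1 - x2 mod 11 = 3^2 - 4 - 10 = 6
y3 = s (x1 - x3) - y1 mod 11 = 3 * (4 - 6) - 4 = 1

P + Q = (6, 1)


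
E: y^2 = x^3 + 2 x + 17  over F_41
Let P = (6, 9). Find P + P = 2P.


Doubling: s = (3 x1^2 + a) / (2 y1)
s = (3*6^2 + 2) / (2*9) mod 41 = 38
x3 = s^2 - 2 x1 mod 41 = 38^2 - 2*6 = 38
y3 = s (x1 - x3) - y1 mod 41 = 38 * (6 - 38) - 9 = 5

2P = (38, 5)


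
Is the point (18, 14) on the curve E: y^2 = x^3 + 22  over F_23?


Check whether y^2 = x^3 + 0 x + 22 (mod 23) for (x, y) = (18, 14).
LHS: y^2 = 14^2 mod 23 = 12
RHS: x^3 + 0 x + 22 = 18^3 + 0*18 + 22 mod 23 = 12
LHS = RHS

Yes, on the curve


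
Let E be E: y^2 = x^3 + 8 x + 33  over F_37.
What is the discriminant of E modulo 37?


4 a^3 + 27 b^2 = 4*8^3 + 27*33^2 = 2048 + 29403 = 31451
Delta = -16 * (31451) = -503216
Delta mod 37 = 21

Delta = 21 (mod 37)


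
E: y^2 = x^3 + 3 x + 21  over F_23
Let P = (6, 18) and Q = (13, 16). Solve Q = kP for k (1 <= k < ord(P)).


Enumerate multiples of P until we hit Q = (13, 16):
  1P = (6, 18)
  2P = (13, 16)
Match found at i = 2.

k = 2


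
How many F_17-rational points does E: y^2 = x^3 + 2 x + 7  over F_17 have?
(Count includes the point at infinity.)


For each x in F_17, count y with y^2 = x^3 + 2 x + 7 mod 17:
  x = 2: RHS = 2, y in [6, 11]  -> 2 point(s)
  x = 8: RHS = 8, y in [5, 12]  -> 2 point(s)
  x = 11: RHS = 0, y in [0]  -> 1 point(s)
  x = 12: RHS = 8, y in [5, 12]  -> 2 point(s)
  x = 14: RHS = 8, y in [5, 12]  -> 2 point(s)
  x = 16: RHS = 4, y in [2, 15]  -> 2 point(s)
Affine points: 11. Add the point at infinity: total = 12.

#E(F_17) = 12


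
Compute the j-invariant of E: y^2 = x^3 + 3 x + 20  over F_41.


Delta = -16(4 a^3 + 27 b^2) mod 41 = 9
-1728 * (4 a)^3 = -1728 * (4*3)^3 mod 41 = 5
j = 5 * 9^(-1) mod 41 = 37

j = 37 (mod 41)


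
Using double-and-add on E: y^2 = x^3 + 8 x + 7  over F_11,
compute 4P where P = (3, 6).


k = 4 = 100_2 (binary, LSB first: 001)
Double-and-add from P = (3, 6):
  bit 0 = 0: acc unchanged = O
  bit 1 = 0: acc unchanged = O
  bit 2 = 1: acc = O + (2, 8) = (2, 8)

4P = (2, 8)


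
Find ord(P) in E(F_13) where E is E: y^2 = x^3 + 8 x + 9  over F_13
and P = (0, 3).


Compute successive multiples of P until we hit O:
  1P = (0, 3)
  2P = (9, 11)
  3P = (8, 0)
  4P = (9, 2)
  5P = (0, 10)
  6P = O

ord(P) = 6


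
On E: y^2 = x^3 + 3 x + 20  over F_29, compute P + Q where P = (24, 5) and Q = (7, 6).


P != Q, so use the chord formula.
s = (y2 - y1) / (x2 - x1) = (1) / (12) mod 29 = 17
x3 = s^2 - x1 - x2 mod 29 = 17^2 - 24 - 7 = 26
y3 = s (x1 - x3) - y1 mod 29 = 17 * (24 - 26) - 5 = 19

P + Q = (26, 19)


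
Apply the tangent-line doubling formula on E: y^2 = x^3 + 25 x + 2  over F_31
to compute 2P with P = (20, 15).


Doubling: s = (3 x1^2 + a) / (2 y1)
s = (3*20^2 + 25) / (2*15) mod 31 = 15
x3 = s^2 - 2 x1 mod 31 = 15^2 - 2*20 = 30
y3 = s (x1 - x3) - y1 mod 31 = 15 * (20 - 30) - 15 = 21

2P = (30, 21)


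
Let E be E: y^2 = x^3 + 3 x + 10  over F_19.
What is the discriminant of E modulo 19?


4 a^3 + 27 b^2 = 4*3^3 + 27*10^2 = 108 + 2700 = 2808
Delta = -16 * (2808) = -44928
Delta mod 19 = 7

Delta = 7 (mod 19)


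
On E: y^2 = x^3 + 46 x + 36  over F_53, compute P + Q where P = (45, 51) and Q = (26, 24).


P != Q, so use the chord formula.
s = (y2 - y1) / (x2 - x1) = (26) / (34) mod 53 = 7
x3 = s^2 - x1 - x2 mod 53 = 7^2 - 45 - 26 = 31
y3 = s (x1 - x3) - y1 mod 53 = 7 * (45 - 31) - 51 = 47

P + Q = (31, 47)


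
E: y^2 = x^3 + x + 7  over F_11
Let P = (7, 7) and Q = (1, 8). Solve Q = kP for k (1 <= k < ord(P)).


Enumerate multiples of P until we hit Q = (1, 8):
  1P = (7, 7)
  2P = (1, 3)
  3P = (1, 8)
Match found at i = 3.

k = 3


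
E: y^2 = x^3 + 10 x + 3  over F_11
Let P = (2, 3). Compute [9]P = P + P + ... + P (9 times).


k = 9 = 1001_2 (binary, LSB first: 1001)
Double-and-add from P = (2, 3):
  bit 0 = 1: acc = O + (2, 3) = (2, 3)
  bit 1 = 0: acc unchanged = (2, 3)
  bit 2 = 0: acc unchanged = (2, 3)
  bit 3 = 1: acc = (2, 3) + (1, 5) = (1, 6)

9P = (1, 6)


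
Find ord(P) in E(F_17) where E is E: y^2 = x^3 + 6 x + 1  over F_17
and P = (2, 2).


Compute successive multiples of P until we hit O:
  1P = (2, 2)
  2P = (12, 4)
  3P = (1, 5)
  4P = (6, 10)
  5P = (13, 10)
  6P = (0, 1)
  7P = (11, 2)
  8P = (4, 15)
  ... (continuing to 22P)
  22P = O

ord(P) = 22


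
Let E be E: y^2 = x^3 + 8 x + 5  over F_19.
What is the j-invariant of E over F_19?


Delta = -16(4 a^3 + 27 b^2) mod 19 = 18
-1728 * (4 a)^3 = -1728 * (4*8)^3 mod 19 = 12
j = 12 * 18^(-1) mod 19 = 7

j = 7 (mod 19)


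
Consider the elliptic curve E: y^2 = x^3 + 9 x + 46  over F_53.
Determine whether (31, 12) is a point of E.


Check whether y^2 = x^3 + 9 x + 46 (mod 53) for (x, y) = (31, 12).
LHS: y^2 = 12^2 mod 53 = 38
RHS: x^3 + 9 x + 46 = 31^3 + 9*31 + 46 mod 53 = 12
LHS != RHS

No, not on the curve


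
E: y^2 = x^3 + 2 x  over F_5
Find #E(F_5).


For each x in F_5, count y with y^2 = x^3 + 2 x + 0 mod 5:
  x = 0: RHS = 0, y in [0]  -> 1 point(s)
Affine points: 1. Add the point at infinity: total = 2.

#E(F_5) = 2


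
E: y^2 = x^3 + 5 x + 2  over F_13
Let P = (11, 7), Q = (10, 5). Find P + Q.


P != Q, so use the chord formula.
s = (y2 - y1) / (x2 - x1) = (11) / (12) mod 13 = 2
x3 = s^2 - x1 - x2 mod 13 = 2^2 - 11 - 10 = 9
y3 = s (x1 - x3) - y1 mod 13 = 2 * (11 - 9) - 7 = 10

P + Q = (9, 10)
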